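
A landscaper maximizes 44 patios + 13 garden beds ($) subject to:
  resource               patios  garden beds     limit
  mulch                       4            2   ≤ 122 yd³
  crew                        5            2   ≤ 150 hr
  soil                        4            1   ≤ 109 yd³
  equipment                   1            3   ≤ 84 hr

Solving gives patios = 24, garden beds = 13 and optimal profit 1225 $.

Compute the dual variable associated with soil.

9

Binding: mulch and soil. Non-binding: crew (4 unused), equipment (21 unused).
By complementary slackness, y = 0 for the non-binding constraints.
The binding rows give the dual system: 4·y_mulch + 4·y_soil = 44 and 2·y_mulch + 1·y_soil = 13.
Solving: y_mulch = 2, y_soil = 9.
Shadow price of soil = 9.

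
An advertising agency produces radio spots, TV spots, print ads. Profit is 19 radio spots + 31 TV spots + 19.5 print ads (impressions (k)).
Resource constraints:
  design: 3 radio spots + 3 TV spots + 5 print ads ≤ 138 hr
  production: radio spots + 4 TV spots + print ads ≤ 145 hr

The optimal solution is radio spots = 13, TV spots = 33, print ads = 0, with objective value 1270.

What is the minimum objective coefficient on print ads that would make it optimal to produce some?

Both design and production are binding at x*.
From A_Bᵀ y = c: 3·y_design + 1·y_production = 19; 3·y_design + 4·y_production = 31.
This yields shadow prices y_design = 5, y_production = 4.
print ads enters the basis when its profit ≥ yᵀa₃ = 5·5 + 4·1 = 29.

29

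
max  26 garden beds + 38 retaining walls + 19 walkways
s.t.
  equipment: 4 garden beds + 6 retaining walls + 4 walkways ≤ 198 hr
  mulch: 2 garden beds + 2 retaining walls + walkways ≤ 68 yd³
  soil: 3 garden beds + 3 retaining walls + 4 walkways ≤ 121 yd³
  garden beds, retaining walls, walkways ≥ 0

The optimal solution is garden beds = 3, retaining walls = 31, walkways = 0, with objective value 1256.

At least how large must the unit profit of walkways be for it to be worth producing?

Check each constraint at x*: equipment 198/198 (tight); mulch 68/68 (tight); soil 102/121 (slack 19).
Slack constraints have shadow price 0 (complementary slackness).
Dual feasibility on the basic columns requires 4·y_equipment + 2·y_mulch = 26, 6·y_equipment + 2·y_mulch = 38.
This yields shadow prices y_equipment = 6, y_mulch = 1.
walkways enters the basis when its profit ≥ yᵀa₃ = 6·4 + 1·1 = 25.

25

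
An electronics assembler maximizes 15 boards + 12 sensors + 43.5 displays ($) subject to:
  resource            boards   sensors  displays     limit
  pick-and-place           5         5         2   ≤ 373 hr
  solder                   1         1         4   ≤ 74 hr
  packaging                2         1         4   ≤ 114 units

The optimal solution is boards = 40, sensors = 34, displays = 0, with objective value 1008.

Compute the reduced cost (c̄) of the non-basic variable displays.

Check each constraint at x*: pick-and-place 370/373 (slack 3); solder 74/74 (tight); packaging 114/114 (tight).
Slack constraints have shadow price 0 (complementary slackness).
From A_Bᵀ y = c: 1·y_solder + 2·y_packaging = 15; 1·y_solder + 1·y_packaging = 12.
Solving: y_solder = 9, y_packaging = 3.
Reduced cost of displays: c₃ − yᵀa₃ = 43.5 − (9·4 + 3·4) = 43.5 − 48 = -4.5.

-4.5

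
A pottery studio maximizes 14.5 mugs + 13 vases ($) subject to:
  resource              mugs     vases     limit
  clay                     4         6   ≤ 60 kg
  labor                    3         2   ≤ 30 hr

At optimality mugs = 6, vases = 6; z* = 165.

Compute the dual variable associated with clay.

1

Check each constraint at x*: clay 60/60 (tight); labor 30/30 (tight).
The binding rows give the dual system: 4·y_clay + 3·y_labor = 14.5 and 6·y_clay + 2·y_labor = 13.
→ y_clay = 1 and y_labor = 3.5.
Shadow price of clay = 1.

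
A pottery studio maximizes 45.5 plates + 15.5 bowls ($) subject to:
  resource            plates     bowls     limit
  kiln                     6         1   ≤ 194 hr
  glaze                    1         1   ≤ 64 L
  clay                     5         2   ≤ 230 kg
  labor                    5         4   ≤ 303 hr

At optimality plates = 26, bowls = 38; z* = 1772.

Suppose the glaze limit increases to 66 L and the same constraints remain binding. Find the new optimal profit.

At the optimum: kiln uses 194 of 194 (binding); glaze uses 64 of 64 (binding); clay uses 206 of 230 (slack = 24); labor uses 282 of 303 (slack = 21).
Since clay, labor are not tight, their duals are 0.
From A_Bᵀ y = c: 6·y_kiln + 1·y_glaze = 45.5; 1·y_kiln + 1·y_glaze = 15.5.
Solving: y_kiln = 6, y_glaze = 9.5.
Δz = y_glaze·Δb = 9.5 × (2) = 19, so new z* = 1772 + 19 = 1791.

1791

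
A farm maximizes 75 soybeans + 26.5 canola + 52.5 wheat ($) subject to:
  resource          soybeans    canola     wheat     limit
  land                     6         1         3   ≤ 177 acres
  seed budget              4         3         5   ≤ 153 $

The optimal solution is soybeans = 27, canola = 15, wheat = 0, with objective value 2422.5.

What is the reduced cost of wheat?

-3

Both land and seed budget are binding at x*.
The binding rows give the dual system: 6·y_land + 4·y_seed budget = 75 and 1·y_land + 3·y_seed budget = 26.5.
Solving: y_land = 8.5, y_seed budget = 6.
Reduced cost of wheat: c₃ − yᵀa₃ = 52.5 − (8.5·3 + 6·5) = 52.5 − 55.5 = -3.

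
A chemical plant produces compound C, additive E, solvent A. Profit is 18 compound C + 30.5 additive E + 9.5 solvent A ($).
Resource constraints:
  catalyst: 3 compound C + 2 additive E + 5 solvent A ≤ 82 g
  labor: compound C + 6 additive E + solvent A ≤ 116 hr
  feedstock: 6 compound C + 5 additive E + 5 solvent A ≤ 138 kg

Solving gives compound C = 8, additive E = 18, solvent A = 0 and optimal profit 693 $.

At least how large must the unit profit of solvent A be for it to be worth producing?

At the optimum: catalyst uses 60 of 82 (slack = 22); labor uses 116 of 116 (binding); feedstock uses 138 of 138 (binding).
By complementary slackness, y = 0 for the non-binding constraint.
The binding rows give the dual system: 1·y_labor + 6·y_feedstock = 18 and 6·y_labor + 5·y_feedstock = 30.5.
Solving: y_labor = 3, y_feedstock = 2.5.
solvent A enters the basis when its profit ≥ yᵀa₃ = 3·1 + 2.5·5 = 15.5.

15.5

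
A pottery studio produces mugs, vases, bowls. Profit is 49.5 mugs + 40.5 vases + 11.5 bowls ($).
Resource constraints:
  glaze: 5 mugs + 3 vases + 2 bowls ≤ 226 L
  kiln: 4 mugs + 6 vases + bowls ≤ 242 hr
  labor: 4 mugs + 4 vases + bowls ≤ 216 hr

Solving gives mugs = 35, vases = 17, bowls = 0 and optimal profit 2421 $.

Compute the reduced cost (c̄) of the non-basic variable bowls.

-6.5

Check each constraint at x*: glaze 226/226 (tight); kiln 242/242 (tight); labor 208/216 (slack 8).
Since labor is not tight, its dual is 0.
From A_Bᵀ y = c: 5·y_glaze + 4·y_kiln = 49.5; 3·y_glaze + 6·y_kiln = 40.5.
Solving: y_glaze = 7.5, y_kiln = 3.
Reduced cost of bowls: c₃ − yᵀa₃ = 11.5 − (7.5·2 + 3·1) = 11.5 − 18 = -6.5.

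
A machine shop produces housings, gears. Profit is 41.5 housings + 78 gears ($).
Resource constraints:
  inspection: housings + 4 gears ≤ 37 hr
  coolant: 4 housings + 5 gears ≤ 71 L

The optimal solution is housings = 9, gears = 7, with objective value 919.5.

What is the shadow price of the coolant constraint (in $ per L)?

At the optimum: inspection uses 37 of 37 (binding); coolant uses 71 of 71 (binding).
The binding rows give the dual system: 1·y_inspection + 4·y_coolant = 41.5 and 4·y_inspection + 5·y_coolant = 78.
Solving: y_inspection = 9.5, y_coolant = 8.
Shadow price of coolant = 8.

8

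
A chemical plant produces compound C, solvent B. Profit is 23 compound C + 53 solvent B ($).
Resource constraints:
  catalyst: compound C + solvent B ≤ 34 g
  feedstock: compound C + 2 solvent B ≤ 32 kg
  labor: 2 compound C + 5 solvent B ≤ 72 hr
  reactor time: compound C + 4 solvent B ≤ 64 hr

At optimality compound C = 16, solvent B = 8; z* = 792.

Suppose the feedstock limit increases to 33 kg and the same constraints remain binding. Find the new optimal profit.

At the optimum: catalyst uses 24 of 34 (slack = 10); feedstock uses 32 of 32 (binding); labor uses 72 of 72 (binding); reactor time uses 48 of 64 (slack = 16).
Slack constraints have shadow price 0 (complementary slackness).
The binding rows give the dual system: 1·y_feedstock + 2·y_labor = 23 and 2·y_feedstock + 5·y_labor = 53.
→ y_feedstock = 9 and y_labor = 7.
Δz = y_feedstock·Δb = 9 × (1) = 9, so new z* = 792 + 9 = 801.

801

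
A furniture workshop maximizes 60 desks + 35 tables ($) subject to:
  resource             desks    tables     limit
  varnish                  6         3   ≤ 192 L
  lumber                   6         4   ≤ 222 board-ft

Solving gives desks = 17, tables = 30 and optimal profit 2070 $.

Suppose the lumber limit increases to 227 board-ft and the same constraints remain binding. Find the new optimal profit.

2095

At the optimum: varnish uses 192 of 192 (binding); lumber uses 222 of 222 (binding).
From A_Bᵀ y = c: 6·y_varnish + 6·y_lumber = 60; 3·y_varnish + 4·y_lumber = 35.
Solving: y_varnish = 5, y_lumber = 5.
Δz = y_lumber·Δb = 5 × (5) = 25, so new z* = 2070 + 25 = 2095.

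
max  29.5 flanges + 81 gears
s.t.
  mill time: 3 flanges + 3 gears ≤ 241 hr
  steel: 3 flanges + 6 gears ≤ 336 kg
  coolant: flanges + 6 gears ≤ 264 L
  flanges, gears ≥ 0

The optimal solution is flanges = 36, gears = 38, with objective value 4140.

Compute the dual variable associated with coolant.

Check each constraint at x*: mill time 222/241 (slack 19); steel 336/336 (tight); coolant 264/264 (tight).
Slack constraints have shadow price 0 (complementary slackness).
From A_Bᵀ y = c: 3·y_steel + 1·y_coolant = 29.5; 6·y_steel + 6·y_coolant = 81.
Solving: y_steel = 8, y_coolant = 5.5.
Shadow price of coolant = 5.5.

5.5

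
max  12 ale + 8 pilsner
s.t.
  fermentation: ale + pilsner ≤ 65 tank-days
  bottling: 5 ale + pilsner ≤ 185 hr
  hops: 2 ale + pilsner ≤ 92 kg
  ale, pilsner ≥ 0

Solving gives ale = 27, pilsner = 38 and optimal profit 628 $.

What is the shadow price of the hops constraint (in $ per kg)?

At the optimum: fermentation uses 65 of 65 (binding); bottling uses 173 of 185 (slack = 12); hops uses 92 of 92 (binding).
Slack constraints have shadow price 0 (complementary slackness).
Dual feasibility on the basic columns requires 1·y_fermentation + 2·y_hops = 12, 1·y_fermentation + 1·y_hops = 8.
→ y_fermentation = 4 and y_hops = 4.
Shadow price of hops = 4.

4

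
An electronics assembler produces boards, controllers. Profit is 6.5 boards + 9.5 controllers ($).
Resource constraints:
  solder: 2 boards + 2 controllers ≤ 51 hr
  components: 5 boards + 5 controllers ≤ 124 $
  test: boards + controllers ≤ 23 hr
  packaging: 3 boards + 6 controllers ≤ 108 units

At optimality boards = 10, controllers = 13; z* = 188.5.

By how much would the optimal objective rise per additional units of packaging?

1

Binding: test and packaging. Non-binding: solder (5 unused), components (9 unused).
By complementary slackness, y = 0 for the non-binding constraints.
The binding rows give the dual system: 1·y_test + 3·y_packaging = 6.5 and 1·y_test + 6·y_packaging = 9.5.
This yields shadow prices y_test = 3.5, y_packaging = 1.
Shadow price of packaging = 1.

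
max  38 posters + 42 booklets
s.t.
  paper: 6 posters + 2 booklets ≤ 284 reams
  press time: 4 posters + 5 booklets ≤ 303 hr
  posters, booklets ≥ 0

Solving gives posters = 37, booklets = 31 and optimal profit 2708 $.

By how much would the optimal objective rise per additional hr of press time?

Both paper and press time are binding at x*.
From A_Bᵀ y = c: 6·y_paper + 4·y_press time = 38; 2·y_paper + 5·y_press time = 42.
This yields shadow prices y_paper = 1, y_press time = 8.
Shadow price of press time = 8.

8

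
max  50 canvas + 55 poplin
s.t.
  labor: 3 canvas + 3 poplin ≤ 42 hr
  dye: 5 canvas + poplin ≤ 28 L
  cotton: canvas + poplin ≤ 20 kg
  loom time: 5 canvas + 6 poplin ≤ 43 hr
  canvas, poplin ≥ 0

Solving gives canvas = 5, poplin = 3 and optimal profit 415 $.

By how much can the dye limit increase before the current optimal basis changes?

Binding constraints: dye, loom time. The basis is B = [[5,1],[5,6]] with det 25.
Per unit increase in dye, x* moves by d = (0.24, -0.2).
The basis stays optimal until poplin reaches 0; allowable increase = 15 L.

15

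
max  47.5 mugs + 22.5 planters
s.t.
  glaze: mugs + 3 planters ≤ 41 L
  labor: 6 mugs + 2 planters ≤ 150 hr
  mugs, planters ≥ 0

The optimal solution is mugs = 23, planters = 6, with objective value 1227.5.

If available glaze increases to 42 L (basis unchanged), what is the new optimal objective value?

At the optimum: glaze uses 41 of 41 (binding); labor uses 150 of 150 (binding).
From A_Bᵀ y = c: 1·y_glaze + 6·y_labor = 47.5; 3·y_glaze + 2·y_labor = 22.5.
Solving: y_glaze = 2.5, y_labor = 7.5.
Δz = y_glaze·Δb = 2.5 × (1) = 2.5, so new z* = 1227.5 + 2.5 = 1230.

1230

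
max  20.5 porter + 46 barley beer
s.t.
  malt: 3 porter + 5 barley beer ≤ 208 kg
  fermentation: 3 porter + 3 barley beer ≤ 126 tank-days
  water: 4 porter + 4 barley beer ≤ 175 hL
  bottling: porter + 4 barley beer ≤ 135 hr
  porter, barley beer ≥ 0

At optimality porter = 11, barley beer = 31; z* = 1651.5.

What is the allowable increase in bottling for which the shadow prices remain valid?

30

Binding constraints: fermentation, bottling. The basis is B = [[3,3],[1,4]] with det 9.
Per unit increase in bottling, x* moves by d = (-0.3333, 0.3333).
The basis stays optimal until malt becomes binding; allowable increase = 30 hr.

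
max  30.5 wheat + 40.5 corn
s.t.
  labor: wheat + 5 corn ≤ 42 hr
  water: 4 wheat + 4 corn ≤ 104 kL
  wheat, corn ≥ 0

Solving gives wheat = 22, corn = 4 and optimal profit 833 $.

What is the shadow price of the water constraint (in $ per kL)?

7

At the optimum: labor uses 42 of 42 (binding); water uses 104 of 104 (binding).
The binding rows give the dual system: 1·y_labor + 4·y_water = 30.5 and 5·y_labor + 4·y_water = 40.5.
Solving: y_labor = 2.5, y_water = 7.
Shadow price of water = 7.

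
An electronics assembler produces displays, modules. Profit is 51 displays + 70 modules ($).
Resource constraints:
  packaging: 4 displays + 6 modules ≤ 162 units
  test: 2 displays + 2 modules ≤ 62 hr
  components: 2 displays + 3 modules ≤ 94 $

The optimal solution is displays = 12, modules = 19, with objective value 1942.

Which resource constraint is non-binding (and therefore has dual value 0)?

packaging: 162/162 (binding)
test: 62/62 (binding)
components: 81/94 (slack 13)
By complementary slackness, a constraint with positive slack has shadow price 0 → components.

components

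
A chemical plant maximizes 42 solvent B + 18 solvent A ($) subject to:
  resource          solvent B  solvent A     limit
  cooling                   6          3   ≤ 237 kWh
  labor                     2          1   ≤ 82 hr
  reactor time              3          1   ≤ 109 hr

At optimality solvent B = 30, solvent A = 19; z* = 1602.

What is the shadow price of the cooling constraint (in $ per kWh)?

4

Binding: cooling and reactor time. Non-binding: labor (3 unused).
Since labor is not tight, its dual is 0.
The binding rows give the dual system: 6·y_cooling + 3·y_reactor time = 42 and 3·y_cooling + 1·y_reactor time = 18.
This yields shadow prices y_cooling = 4, y_reactor time = 6.
Shadow price of cooling = 4.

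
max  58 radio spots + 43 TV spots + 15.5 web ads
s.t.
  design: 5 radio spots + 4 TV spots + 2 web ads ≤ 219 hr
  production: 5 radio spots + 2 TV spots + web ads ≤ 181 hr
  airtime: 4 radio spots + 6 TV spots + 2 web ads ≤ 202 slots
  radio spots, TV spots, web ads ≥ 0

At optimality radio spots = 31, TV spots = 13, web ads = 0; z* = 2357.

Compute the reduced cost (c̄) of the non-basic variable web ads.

-1.5

Binding: production and airtime. Non-binding: design (12 unused).
By complementary slackness, y = 0 for the non-binding constraint.
The binding rows give the dual system: 5·y_production + 4·y_airtime = 58 and 2·y_production + 6·y_airtime = 43.
This yields shadow prices y_production = 8, y_airtime = 4.5.
Reduced cost of web ads: c₃ − yᵀa₃ = 15.5 − (8·1 + 4.5·2) = 15.5 − 17 = -1.5.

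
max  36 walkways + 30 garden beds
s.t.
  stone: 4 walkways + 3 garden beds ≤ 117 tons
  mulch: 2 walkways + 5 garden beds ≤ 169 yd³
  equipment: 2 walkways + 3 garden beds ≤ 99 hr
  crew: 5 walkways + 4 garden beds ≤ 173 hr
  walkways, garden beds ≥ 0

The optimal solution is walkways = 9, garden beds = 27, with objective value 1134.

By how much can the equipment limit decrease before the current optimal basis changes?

Binding constraints: stone, equipment. The basis is B = [[4,3],[2,3]] with det 6.
Per unit decrease in equipment, x* moves by d = (0.5, -0.6667).
The basis stays optimal until garden beds reaches 0; allowable decrease = 40.5 hr.

40.5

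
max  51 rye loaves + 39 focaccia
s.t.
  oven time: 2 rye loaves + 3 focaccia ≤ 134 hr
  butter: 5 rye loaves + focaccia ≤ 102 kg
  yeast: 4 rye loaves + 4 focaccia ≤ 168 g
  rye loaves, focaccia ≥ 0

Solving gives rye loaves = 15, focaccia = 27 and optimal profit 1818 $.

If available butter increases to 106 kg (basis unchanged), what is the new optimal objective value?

Binding: butter and yeast. Non-binding: oven time (23 unused).
Slack constraints have shadow price 0 (complementary slackness).
Dual feasibility on the basic columns requires 5·y_butter + 4·y_yeast = 51, 1·y_butter + 4·y_yeast = 39.
→ y_butter = 3 and y_yeast = 9.
Δz = y_butter·Δb = 3 × (4) = 12, so new z* = 1818 + 12 = 1830.

1830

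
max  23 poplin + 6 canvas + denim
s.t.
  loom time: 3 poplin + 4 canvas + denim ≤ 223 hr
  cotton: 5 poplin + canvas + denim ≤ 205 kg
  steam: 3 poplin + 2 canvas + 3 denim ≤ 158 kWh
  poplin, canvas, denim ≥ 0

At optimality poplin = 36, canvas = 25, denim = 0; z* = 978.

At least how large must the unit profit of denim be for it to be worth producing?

7

Check each constraint at x*: loom time 208/223 (slack 15); cotton 205/205 (tight); steam 158/158 (tight).
Since loom time is not tight, its dual is 0.
Dual feasibility on the basic columns requires 5·y_cotton + 3·y_steam = 23, 1·y_cotton + 2·y_steam = 6.
Solving: y_cotton = 4, y_steam = 1.
denim enters the basis when its profit ≥ yᵀa₃ = 4·1 + 1·3 = 7.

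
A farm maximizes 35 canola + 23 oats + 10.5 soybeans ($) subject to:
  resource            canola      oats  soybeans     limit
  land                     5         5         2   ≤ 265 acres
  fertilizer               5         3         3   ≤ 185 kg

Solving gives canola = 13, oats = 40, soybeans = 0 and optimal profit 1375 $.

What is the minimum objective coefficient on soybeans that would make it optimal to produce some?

Both land and fertilizer are binding at x*.
The binding rows give the dual system: 5·y_land + 5·y_fertilizer = 35 and 5·y_land + 3·y_fertilizer = 23.
Solving: y_land = 1, y_fertilizer = 6.
soybeans enters the basis when its profit ≥ yᵀa₃ = 1·2 + 6·3 = 20.

20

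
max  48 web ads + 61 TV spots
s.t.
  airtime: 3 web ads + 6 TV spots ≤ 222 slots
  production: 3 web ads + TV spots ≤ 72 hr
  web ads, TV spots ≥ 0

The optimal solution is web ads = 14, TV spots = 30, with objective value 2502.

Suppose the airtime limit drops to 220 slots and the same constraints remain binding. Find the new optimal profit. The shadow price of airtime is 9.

2484

Δb = -2, so new z* = 2502 + (9)·(-2) = 2502 − 18 = 2484.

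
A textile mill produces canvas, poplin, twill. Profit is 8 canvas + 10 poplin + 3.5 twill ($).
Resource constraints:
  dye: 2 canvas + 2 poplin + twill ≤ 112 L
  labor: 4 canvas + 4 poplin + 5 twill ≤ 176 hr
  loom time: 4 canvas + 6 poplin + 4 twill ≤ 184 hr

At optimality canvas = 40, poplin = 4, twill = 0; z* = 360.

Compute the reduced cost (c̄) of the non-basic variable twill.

Binding: labor and loom time. Non-binding: dye (24 unused).
Since dye is not tight, its dual is 0.
Dual feasibility on the basic columns requires 4·y_labor + 4·y_loom time = 8, 4·y_labor + 6·y_loom time = 10.
→ y_labor = 1 and y_loom time = 1.
Reduced cost of twill: c₃ − yᵀa₃ = 3.5 − (1·5 + 1·4) = 3.5 − 9 = -5.5.

-5.5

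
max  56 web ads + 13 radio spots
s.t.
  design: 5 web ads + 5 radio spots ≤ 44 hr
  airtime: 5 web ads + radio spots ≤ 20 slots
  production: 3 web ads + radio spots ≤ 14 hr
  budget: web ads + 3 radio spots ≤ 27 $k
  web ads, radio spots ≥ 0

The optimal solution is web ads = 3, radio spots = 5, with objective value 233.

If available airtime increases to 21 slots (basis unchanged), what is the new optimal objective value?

At the optimum: design uses 40 of 44 (slack = 4); airtime uses 20 of 20 (binding); production uses 14 of 14 (binding); budget uses 18 of 27 (slack = 9).
By complementary slackness, y = 0 for the non-binding constraints.
Dual feasibility on the basic columns requires 5·y_airtime + 3·y_production = 56, 1·y_airtime + 1·y_production = 13.
→ y_airtime = 8.5 and y_production = 4.5.
Δz = y_airtime·Δb = 8.5 × (1) = 8.5, so new z* = 233 + 8.5 = 241.5.

241.5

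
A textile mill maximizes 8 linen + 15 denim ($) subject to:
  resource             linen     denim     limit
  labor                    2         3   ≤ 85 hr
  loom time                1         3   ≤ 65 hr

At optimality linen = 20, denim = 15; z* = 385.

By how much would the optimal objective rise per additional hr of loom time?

Check each constraint at x*: labor 85/85 (tight); loom time 65/65 (tight).
The binding rows give the dual system: 2·y_labor + 1·y_loom time = 8 and 3·y_labor + 3·y_loom time = 15.
→ y_labor = 3 and y_loom time = 2.
Shadow price of loom time = 2.

2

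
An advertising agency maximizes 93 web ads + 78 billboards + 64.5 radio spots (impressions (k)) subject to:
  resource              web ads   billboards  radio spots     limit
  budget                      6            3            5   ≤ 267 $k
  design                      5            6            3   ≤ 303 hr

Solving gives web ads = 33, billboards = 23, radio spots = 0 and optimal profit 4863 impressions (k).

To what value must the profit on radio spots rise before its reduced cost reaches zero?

At the optimum: budget uses 267 of 267 (binding); design uses 303 of 303 (binding).
Dual feasibility on the basic columns requires 6·y_budget + 5·y_design = 93, 3·y_budget + 6·y_design = 78.
→ y_budget = 8 and y_design = 9.
radio spots enters the basis when its profit ≥ yᵀa₃ = 8·5 + 9·3 = 67.

67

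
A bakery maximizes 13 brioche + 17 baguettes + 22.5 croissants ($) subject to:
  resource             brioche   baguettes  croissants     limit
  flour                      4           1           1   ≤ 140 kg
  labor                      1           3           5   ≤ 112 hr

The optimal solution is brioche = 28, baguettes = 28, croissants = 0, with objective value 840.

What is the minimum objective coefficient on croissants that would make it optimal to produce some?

Both flour and labor are binding at x*.
From A_Bᵀ y = c: 4·y_flour + 1·y_labor = 13; 1·y_flour + 3·y_labor = 17.
This yields shadow prices y_flour = 2, y_labor = 5.
croissants enters the basis when its profit ≥ yᵀa₃ = 2·1 + 5·5 = 27.

27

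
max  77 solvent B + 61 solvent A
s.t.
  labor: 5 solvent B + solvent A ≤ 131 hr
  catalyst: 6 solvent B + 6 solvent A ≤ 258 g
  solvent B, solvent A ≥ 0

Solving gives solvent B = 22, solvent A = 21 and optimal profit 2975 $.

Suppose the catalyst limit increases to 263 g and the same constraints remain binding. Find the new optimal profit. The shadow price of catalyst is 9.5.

3022.5

Δb = 5, so new z* = 2975 + (9.5)·(5) = 2975 + 47.5 = 3022.5.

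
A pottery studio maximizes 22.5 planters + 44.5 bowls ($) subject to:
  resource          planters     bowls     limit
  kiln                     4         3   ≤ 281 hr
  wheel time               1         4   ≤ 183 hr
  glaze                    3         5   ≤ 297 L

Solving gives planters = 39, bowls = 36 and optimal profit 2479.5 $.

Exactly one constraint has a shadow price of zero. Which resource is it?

kiln

kiln: 264/281 (slack 17)
wheel time: 183/183 (binding)
glaze: 297/297 (binding)
By complementary slackness, a constraint with positive slack has shadow price 0 → kiln.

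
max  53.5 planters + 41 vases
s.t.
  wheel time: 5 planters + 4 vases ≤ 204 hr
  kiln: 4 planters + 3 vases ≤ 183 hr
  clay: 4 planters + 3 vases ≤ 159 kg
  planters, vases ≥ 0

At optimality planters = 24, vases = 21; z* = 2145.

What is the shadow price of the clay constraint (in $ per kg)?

At the optimum: wheel time uses 204 of 204 (binding); kiln uses 159 of 183 (slack = 24); clay uses 159 of 159 (binding).
Since kiln is not tight, its dual is 0.
The binding rows give the dual system: 5·y_wheel time + 4·y_clay = 53.5 and 4·y_wheel time + 3·y_clay = 41.
→ y_wheel time = 3.5 and y_clay = 9.
Shadow price of clay = 9.

9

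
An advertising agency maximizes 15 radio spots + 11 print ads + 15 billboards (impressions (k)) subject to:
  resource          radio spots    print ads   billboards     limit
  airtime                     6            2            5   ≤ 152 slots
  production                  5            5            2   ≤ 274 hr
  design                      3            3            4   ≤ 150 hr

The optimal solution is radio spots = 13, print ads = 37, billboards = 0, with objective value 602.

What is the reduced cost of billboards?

-2

At the optimum: airtime uses 152 of 152 (binding); production uses 250 of 274 (slack = 24); design uses 150 of 150 (binding).
Since production is not tight, its dual is 0.
Dual feasibility on the basic columns requires 6·y_airtime + 3·y_design = 15, 2·y_airtime + 3·y_design = 11.
Solving: y_airtime = 1, y_design = 3.
Reduced cost of billboards: c₃ − yᵀa₃ = 15 − (1·5 + 3·4) = 15 − 17 = -2.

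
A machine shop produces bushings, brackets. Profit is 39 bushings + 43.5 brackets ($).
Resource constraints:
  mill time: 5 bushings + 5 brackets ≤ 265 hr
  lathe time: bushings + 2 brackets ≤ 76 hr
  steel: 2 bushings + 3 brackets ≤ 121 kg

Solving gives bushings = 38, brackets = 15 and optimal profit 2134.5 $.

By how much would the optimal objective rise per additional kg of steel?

Binding: mill time and steel. Non-binding: lathe time (8 unused).
Since lathe time is not tight, its dual is 0.
The binding rows give the dual system: 5·y_mill time + 2·y_steel = 39 and 5·y_mill time + 3·y_steel = 43.5.
This yields shadow prices y_mill time = 6, y_steel = 4.5.
Shadow price of steel = 4.5.

4.5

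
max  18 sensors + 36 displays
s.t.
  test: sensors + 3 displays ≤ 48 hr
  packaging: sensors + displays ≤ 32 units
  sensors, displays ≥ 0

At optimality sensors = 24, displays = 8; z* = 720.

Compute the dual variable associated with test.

Check each constraint at x*: test 48/48 (tight); packaging 32/32 (tight).
The binding rows give the dual system: 1·y_test + 1·y_packaging = 18 and 3·y_test + 1·y_packaging = 36.
Solving: y_test = 9, y_packaging = 9.
Shadow price of test = 9.

9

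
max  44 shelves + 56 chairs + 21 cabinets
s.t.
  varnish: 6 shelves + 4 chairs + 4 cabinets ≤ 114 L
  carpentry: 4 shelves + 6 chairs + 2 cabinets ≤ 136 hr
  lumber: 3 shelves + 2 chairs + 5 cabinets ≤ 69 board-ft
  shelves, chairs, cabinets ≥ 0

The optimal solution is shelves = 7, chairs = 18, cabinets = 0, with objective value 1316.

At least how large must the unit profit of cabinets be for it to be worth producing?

At the optimum: varnish uses 114 of 114 (binding); carpentry uses 136 of 136 (binding); lumber uses 57 of 69 (slack = 12).
By complementary slackness, y = 0 for the non-binding constraint.
The binding rows give the dual system: 6·y_varnish + 4·y_carpentry = 44 and 4·y_varnish + 6·y_carpentry = 56.
Solving: y_varnish = 2, y_carpentry = 8.
cabinets enters the basis when its profit ≥ yᵀa₃ = 2·4 + 8·2 = 24.

24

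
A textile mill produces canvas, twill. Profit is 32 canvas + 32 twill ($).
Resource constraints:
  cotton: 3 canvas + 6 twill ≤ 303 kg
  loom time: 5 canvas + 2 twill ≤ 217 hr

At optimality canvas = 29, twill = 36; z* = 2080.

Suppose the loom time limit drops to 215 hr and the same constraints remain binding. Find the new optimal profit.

2072

Both cotton and loom time are binding at x*.
The binding rows give the dual system: 3·y_cotton + 5·y_loom time = 32 and 6·y_cotton + 2·y_loom time = 32.
→ y_cotton = 4 and y_loom time = 4.
Δz = y_loom time·Δb = 4 × (-2) = -8, so new z* = 2080 − 8 = 2072.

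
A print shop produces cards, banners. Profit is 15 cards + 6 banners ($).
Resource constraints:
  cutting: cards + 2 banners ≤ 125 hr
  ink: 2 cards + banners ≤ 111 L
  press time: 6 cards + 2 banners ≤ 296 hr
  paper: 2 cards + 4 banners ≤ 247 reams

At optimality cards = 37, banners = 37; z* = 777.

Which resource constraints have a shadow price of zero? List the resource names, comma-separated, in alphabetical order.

cutting: 111/125 (slack 14)
ink: 111/111 (binding)
press time: 296/296 (binding)
paper: 222/247 (slack 25)
By complementary slackness, a constraint with positive slack has shadow price 0 → cutting, paper.

cutting, paper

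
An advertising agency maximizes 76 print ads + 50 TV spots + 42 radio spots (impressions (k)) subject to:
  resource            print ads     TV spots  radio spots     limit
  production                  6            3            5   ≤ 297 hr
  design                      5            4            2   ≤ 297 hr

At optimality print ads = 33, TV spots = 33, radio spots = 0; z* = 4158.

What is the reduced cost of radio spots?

-4

Check each constraint at x*: production 297/297 (tight); design 297/297 (tight).
From A_Bᵀ y = c: 6·y_production + 5·y_design = 76; 3·y_production + 4·y_design = 50.
→ y_production = 6 and y_design = 8.
Reduced cost of radio spots: c₃ − yᵀa₃ = 42 − (6·5 + 8·2) = 42 − 46 = -4.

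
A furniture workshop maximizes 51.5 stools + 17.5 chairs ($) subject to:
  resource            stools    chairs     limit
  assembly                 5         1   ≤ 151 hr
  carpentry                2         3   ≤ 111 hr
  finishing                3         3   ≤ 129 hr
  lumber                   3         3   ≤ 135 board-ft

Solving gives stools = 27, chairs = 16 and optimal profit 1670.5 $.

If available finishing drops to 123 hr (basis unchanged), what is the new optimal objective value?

1652.5

Check each constraint at x*: assembly 151/151 (tight); carpentry 102/111 (slack 9); finishing 129/129 (tight); lumber 129/135 (slack 6).
By complementary slackness, y = 0 for the non-binding constraints.
Dual feasibility on the basic columns requires 5·y_assembly + 3·y_finishing = 51.5, 1·y_assembly + 3·y_finishing = 17.5.
→ y_assembly = 8.5 and y_finishing = 3.
Δz = y_finishing·Δb = 3 × (-6) = -18, so new z* = 1670.5 − 18 = 1652.5.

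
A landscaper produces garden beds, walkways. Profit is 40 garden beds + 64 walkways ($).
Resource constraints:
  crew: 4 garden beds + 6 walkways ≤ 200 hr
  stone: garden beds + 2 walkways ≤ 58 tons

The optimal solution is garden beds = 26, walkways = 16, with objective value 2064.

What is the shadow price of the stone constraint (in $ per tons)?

At the optimum: crew uses 200 of 200 (binding); stone uses 58 of 58 (binding).
From A_Bᵀ y = c: 4·y_crew + 1·y_stone = 40; 6·y_crew + 2·y_stone = 64.
Solving: y_crew = 8, y_stone = 8.
Shadow price of stone = 8.

8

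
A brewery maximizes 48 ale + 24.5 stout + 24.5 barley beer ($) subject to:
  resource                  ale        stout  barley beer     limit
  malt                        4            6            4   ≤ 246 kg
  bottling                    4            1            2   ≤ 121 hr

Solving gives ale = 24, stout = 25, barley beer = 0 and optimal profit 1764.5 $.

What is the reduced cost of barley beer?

-4.5

Check each constraint at x*: malt 246/246 (tight); bottling 121/121 (tight).
The binding rows give the dual system: 4·y_malt + 4·y_bottling = 48 and 6·y_malt + 1·y_bottling = 24.5.
Solving: y_malt = 2.5, y_bottling = 9.5.
Reduced cost of barley beer: c₃ − yᵀa₃ = 24.5 − (2.5·4 + 9.5·2) = 24.5 − 29 = -4.5.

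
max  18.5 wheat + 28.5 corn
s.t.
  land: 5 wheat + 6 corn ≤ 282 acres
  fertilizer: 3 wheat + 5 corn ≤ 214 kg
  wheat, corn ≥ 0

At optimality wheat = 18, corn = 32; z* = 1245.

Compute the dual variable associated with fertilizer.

At the optimum: land uses 282 of 282 (binding); fertilizer uses 214 of 214 (binding).
From A_Bᵀ y = c: 5·y_land + 3·y_fertilizer = 18.5; 6·y_land + 5·y_fertilizer = 28.5.
This yields shadow prices y_land = 1, y_fertilizer = 4.5.
Shadow price of fertilizer = 4.5.

4.5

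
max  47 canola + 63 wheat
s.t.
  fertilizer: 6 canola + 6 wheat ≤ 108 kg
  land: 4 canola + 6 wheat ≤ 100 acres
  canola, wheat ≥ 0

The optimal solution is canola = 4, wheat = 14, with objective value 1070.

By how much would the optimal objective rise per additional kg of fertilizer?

Both fertilizer and land are binding at x*.
The binding rows give the dual system: 6·y_fertilizer + 4·y_land = 47 and 6·y_fertilizer + 6·y_land = 63.
This yields shadow prices y_fertilizer = 2.5, y_land = 8.
Shadow price of fertilizer = 2.5.

2.5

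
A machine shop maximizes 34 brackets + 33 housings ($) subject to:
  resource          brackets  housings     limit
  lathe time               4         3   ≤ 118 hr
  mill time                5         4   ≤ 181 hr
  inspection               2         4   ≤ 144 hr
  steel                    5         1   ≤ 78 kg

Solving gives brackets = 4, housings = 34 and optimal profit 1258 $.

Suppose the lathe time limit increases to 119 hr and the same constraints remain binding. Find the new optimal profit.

Binding: lathe time and inspection. Non-binding: mill time (25 unused), steel (24 unused).
Since mill time, steel are not tight, their duals are 0.
Dual feasibility on the basic columns requires 4·y_lathe time + 2·y_inspection = 34, 3·y_lathe time + 4·y_inspection = 33.
→ y_lathe time = 7 and y_inspection = 3.
Δz = y_lathe time·Δb = 7 × (1) = 7, so new z* = 1258 + 7 = 1265.

1265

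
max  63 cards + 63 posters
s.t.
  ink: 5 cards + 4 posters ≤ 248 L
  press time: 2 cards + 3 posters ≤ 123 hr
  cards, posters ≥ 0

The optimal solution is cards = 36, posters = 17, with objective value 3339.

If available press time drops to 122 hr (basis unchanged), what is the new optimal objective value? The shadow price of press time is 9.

3330

Δb = -1, so new z* = 3339 + (9)·(-1) = 3339 − 9 = 3330.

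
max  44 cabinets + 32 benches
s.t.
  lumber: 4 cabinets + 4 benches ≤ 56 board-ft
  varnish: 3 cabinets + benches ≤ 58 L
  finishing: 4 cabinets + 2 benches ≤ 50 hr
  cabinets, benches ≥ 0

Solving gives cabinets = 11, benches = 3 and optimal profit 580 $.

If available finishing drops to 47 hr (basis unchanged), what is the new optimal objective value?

562

At the optimum: lumber uses 56 of 56 (binding); varnish uses 36 of 58 (slack = 22); finishing uses 50 of 50 (binding).
By complementary slackness, y = 0 for the non-binding constraint.
From A_Bᵀ y = c: 4·y_lumber + 4·y_finishing = 44; 4·y_lumber + 2·y_finishing = 32.
This yields shadow prices y_lumber = 5, y_finishing = 6.
Δz = y_finishing·Δb = 6 × (-3) = -18, so new z* = 580 − 18 = 562.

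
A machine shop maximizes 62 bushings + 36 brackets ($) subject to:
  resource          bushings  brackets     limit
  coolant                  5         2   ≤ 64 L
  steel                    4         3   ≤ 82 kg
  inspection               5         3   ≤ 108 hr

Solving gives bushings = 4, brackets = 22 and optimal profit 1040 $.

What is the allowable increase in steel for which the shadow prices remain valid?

Binding constraints: coolant, steel. The basis is B = [[5,2],[4,3]] with det 7.
Per unit increase in steel, x* moves by d = (-0.2857, 0.7143).
The basis stays optimal until bushings reaches 0; allowable increase = 14 kg.

14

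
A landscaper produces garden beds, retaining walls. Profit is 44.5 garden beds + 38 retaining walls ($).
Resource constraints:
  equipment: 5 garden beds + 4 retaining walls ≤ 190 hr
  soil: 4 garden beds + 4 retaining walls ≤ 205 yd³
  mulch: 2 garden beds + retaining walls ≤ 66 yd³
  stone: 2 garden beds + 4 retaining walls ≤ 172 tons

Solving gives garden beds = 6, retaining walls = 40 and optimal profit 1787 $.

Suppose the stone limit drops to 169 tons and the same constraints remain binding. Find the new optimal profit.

At the optimum: equipment uses 190 of 190 (binding); soil uses 184 of 205 (slack = 21); mulch uses 52 of 66 (slack = 14); stone uses 172 of 172 (binding).
Since soil, mulch are not tight, their duals are 0.
The binding rows give the dual system: 5·y_equipment + 2·y_stone = 44.5 and 4·y_equipment + 4·y_stone = 38.
Solving: y_equipment = 8.5, y_stone = 1.
Δz = y_stone·Δb = 1 × (-3) = -3, so new z* = 1787 − 3 = 1784.

1784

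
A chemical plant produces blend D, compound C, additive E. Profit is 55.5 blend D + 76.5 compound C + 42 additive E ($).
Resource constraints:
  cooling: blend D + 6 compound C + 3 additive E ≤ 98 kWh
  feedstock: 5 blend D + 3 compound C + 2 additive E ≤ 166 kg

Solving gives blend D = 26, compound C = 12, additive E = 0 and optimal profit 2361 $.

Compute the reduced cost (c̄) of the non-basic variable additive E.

Check each constraint at x*: cooling 98/98 (tight); feedstock 166/166 (tight).
The binding rows give the dual system: 1·y_cooling + 5·y_feedstock = 55.5 and 6·y_cooling + 3·y_feedstock = 76.5.
This yields shadow prices y_cooling = 8, y_feedstock = 9.5.
Reduced cost of additive E: c₃ − yᵀa₃ = 42 − (8·3 + 9.5·2) = 42 − 43 = -1.

-1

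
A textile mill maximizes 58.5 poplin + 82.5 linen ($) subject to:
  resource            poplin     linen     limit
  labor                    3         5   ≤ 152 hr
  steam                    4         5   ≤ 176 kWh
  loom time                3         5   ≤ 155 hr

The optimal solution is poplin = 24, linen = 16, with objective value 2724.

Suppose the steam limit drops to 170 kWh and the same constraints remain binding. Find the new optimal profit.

At the optimum: labor uses 152 of 152 (binding); steam uses 176 of 176 (binding); loom time uses 152 of 155 (slack = 3).
Since loom time is not tight, its dual is 0.
From A_Bᵀ y = c: 3·y_labor + 4·y_steam = 58.5; 5·y_labor + 5·y_steam = 82.5.
→ y_labor = 7.5 and y_steam = 9.
Δz = y_steam·Δb = 9 × (-6) = -54, so new z* = 2724 − 54 = 2670.

2670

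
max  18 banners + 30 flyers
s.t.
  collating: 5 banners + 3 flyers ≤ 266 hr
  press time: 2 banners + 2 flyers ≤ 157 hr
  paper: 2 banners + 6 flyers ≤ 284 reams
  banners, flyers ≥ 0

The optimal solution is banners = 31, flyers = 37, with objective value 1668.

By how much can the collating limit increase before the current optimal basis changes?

Binding constraints: collating, paper. The basis is B = [[5,3],[2,6]] with det 24.
Per unit increase in collating, x* moves by d = (0.25, -0.0833).
The basis stays optimal until press time becomes binding; allowable increase = 63 hr.

63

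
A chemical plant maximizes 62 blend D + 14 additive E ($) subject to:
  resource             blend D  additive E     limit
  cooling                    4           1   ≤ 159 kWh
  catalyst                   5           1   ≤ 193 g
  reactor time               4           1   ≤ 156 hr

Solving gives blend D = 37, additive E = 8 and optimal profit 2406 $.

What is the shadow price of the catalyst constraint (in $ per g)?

Check each constraint at x*: cooling 156/159 (slack 3); catalyst 193/193 (tight); reactor time 156/156 (tight).
Slack constraints have shadow price 0 (complementary slackness).
Dual feasibility on the basic columns requires 5·y_catalyst + 4·y_reactor time = 62, 1·y_catalyst + 1·y_reactor time = 14.
→ y_catalyst = 6 and y_reactor time = 8.
Shadow price of catalyst = 6.

6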